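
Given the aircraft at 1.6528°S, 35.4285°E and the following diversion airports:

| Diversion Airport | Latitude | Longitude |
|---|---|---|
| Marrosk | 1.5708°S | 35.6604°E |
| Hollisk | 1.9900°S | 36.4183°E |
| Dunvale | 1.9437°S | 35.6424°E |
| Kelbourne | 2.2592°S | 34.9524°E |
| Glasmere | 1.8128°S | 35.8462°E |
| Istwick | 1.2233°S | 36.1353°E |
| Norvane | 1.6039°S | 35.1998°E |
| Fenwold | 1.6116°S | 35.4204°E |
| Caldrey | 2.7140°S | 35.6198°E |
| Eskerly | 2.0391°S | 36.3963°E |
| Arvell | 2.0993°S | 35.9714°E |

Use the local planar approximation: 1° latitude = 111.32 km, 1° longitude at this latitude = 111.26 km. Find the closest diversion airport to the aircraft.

Distances from 1.6528°S, 35.4285°E:
Marrosk: 27.3683 km
Hollisk: 116.3468 km
Dunvale: 40.1874 km
Kelbourne: 85.8066 km
Glasmere: 49.7695 km
Istwick: 92.0326 km
Norvane: 26.0209 km
Fenwold: 4.6741 km
Caldrey: 120.0348 km
Eskerly: 115.9469 km
Arvell: 78.2244 km
Minimum: Fenwold at 4.6741 km.

Fenwold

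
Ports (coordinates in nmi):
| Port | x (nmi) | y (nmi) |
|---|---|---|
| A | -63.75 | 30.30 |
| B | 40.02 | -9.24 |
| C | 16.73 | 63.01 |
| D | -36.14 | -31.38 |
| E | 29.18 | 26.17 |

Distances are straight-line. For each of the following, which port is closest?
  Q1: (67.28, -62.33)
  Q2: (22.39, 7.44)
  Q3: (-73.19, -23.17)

Q1→B; Q2→E; Q3→D

Q1 at (67.28, -62.33):
  A: √((-131.03)² + (92.63)²) = √(17168.8609 + 8580.3169) = 160.47 nmi
  B: √((-27.26)² + (53.09)²) = √(743.1076 + 2818.5481) = 59.68 nmi
  C: √((-50.55)² + (125.34)²) = √(2555.3025 + 15710.1156) = 135.15 nmi
  D: √((-103.42)² + (30.95)²) = √(10695.6964 + 957.9025) = 107.95 nmi
  E: √((-38.10)² + (88.50)²) = √(1451.6100 + 7832.2500) = 96.35 nmi
  → nearest: B (59.68 nmi)
Q2 at (22.39, 7.44):
  A: √((-86.14)² + (22.86)²) = √(7420.0996 + 522.5796) = 89.12 nmi
  B: √((17.63)² + (-16.68)²) = √(310.8169 + 278.2224) = 24.27 nmi
  C: √((-5.66)² + (55.57)²) = √(32.0356 + 3088.0249) = 55.86 nmi
  D: √((-58.53)² + (-38.82)²) = √(3425.7609 + 1506.9924) = 70.23 nmi
  E: √((6.79)² + (18.73)²) = √(46.1041 + 350.8129) = 19.92 nmi
  → nearest: E (19.92 nmi)
Q3 at (-73.19, -23.17):
  A: √((9.44)² + (53.47)²) = √(89.1136 + 2859.0409) = 54.30 nmi
  B: √((113.21)² + (13.93)²) = √(12816.5041 + 194.0449) = 114.06 nmi
  C: √((89.92)² + (86.18)²) = √(8085.6064 + 7426.9924) = 124.55 nmi
  D: √((37.05)² + (-8.21)²) = √(1372.7025 + 67.4041) = 37.95 nmi
  E: √((102.37)² + (49.34)²) = √(10479.6169 + 2434.4356) = 113.64 nmi
  → nearest: D (37.95 nmi)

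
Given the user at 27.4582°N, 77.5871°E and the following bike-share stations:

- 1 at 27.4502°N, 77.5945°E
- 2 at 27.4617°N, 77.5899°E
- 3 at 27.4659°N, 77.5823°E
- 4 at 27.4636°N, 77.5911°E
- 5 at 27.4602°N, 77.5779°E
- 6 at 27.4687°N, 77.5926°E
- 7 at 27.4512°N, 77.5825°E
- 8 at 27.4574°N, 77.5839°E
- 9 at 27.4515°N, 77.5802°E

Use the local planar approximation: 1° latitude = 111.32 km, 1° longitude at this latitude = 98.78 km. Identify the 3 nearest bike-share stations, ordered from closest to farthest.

Distances from 27.4582°N, 77.5871°E:
1: 1.1521 km
2: 0.4778 km
3: 0.9796 km
4: 0.7194 km
5: 0.9357 km
6: 1.2890 km
7: 0.9020 km
8: 0.3284 km
9: 1.0104 km
Sorted: 8 (0.3284 km) < 2 (0.4778 km) < 4 (0.7194 km) < 7 (0.9020 km) < 5 (0.9357 km) < …

8, 2, 4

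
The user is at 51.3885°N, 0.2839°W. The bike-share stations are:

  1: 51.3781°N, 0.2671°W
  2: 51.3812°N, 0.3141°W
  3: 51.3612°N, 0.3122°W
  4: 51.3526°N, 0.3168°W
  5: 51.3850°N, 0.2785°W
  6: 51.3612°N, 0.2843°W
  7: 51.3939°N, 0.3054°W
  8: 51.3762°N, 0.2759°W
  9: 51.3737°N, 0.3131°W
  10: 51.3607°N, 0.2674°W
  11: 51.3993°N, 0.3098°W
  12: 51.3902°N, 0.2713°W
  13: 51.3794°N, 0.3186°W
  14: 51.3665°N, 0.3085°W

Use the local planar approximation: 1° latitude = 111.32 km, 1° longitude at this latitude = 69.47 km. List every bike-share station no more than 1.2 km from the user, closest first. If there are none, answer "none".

Distances from 51.3885°N, 0.2839°W:
1: √((-0.0104·111.32)² + (0.0168·69.47)²) = √(1.340334 + 1.362113) = 1.6439 km
2: √((-0.0073·111.32)² + (-0.0302·69.47)²) = √(0.660377 + 4.401579) = 2.2499 km
3: √((-0.0273·111.32)² + (-0.0283·69.47)²) = √(9.235740 + 3.865160) = 3.6195 km
4: √((-0.0359·111.32)² + (-0.0329·69.47)²) = √(15.971117 + 5.223798) = 4.6038 km
5: √((-0.0035·111.32)² + (0.0054·69.47)²) = √(0.151804 + 0.140729) = 0.5409 km
6: √((-0.0273·111.32)² + (-0.0004·69.47)²) = √(9.235740 + 0.000772) = 3.0392 km
7: √((0.0054·111.32)² + (-0.0215·69.47)²) = √(0.361355 + 2.230856) = 1.6100 km
8: √((-0.0123·111.32)² + (0.0080·69.47)²) = √(1.874807 + 0.308869) = 1.4777 km
9: √((-0.0148·111.32)² + (-0.0292·69.47)²) = √(2.714375 + 4.114910) = 2.6133 km
10: √((-0.0278·111.32)² + (0.0165·69.47)²) = √(9.577143 + 1.313901) = 3.3002 km
11: √((0.0108·111.32)² + (-0.0259·69.47)²) = √(1.445419 + 3.237383) = 2.1640 km
12: √((0.0017·111.32)² + (0.0126·69.47)²) = √(0.035813 + 0.766189) = 0.8955 km
13: √((-0.0091·111.32)² + (-0.0347·69.47)²) = √(1.026193 + 5.811036) = 2.6148 km
14: √((-0.0220·111.32)² + (-0.0246·69.47)²) = √(5.997797 + 2.920551) = 2.9864 km
Threshold 1.2 km: 5 (0.5409 km), 12 (0.8955 km) are within range.

5, 12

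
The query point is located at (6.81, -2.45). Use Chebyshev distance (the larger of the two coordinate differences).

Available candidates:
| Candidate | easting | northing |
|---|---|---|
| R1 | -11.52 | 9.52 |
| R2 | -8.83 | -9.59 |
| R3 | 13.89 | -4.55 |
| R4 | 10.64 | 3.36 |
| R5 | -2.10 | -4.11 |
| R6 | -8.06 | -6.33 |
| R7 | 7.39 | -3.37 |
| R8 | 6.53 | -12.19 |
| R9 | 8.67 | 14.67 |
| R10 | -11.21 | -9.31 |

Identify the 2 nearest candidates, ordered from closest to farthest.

Distances from (6.81, -2.45):
R1: max(|-18.33|, |11.97|) = 18.33
R2: max(|-15.64|, |-7.14|) = 15.64
R3: max(|7.08|, |-2.10|) = 7.08
R4: max(|3.83|, |5.81|) = 5.81
R5: max(|-8.91|, |-1.66|) = 8.91
R6: max(|-14.87|, |-3.88|) = 14.87
R7: max(|0.58|, |-0.92|) = 0.92
R8: max(|-0.28|, |-9.74|) = 9.74
R9: max(|1.86|, |17.12|) = 17.12
R10: max(|-18.02|, |-6.86|) = 18.02
Sorted: R7 (0.92) < R4 (5.81) < R3 (7.08) < R5 (8.91) < …

R7, R4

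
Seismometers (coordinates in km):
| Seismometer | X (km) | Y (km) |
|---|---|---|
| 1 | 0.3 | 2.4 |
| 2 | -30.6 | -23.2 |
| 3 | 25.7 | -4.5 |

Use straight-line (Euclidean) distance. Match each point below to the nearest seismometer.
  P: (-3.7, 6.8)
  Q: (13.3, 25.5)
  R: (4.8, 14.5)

P at (-3.7, 6.8):
  1: 5.9 km
  2: 40.3 km
  3: 31.5 km
  → nearest: 1 (5.9 km)
Q at (13.3, 25.5):
  1: 26.5 km
  2: 65.6 km
  3: 32.5 km
  → nearest: 1 (26.5 km)
R at (4.8, 14.5):
  1: 12.9 km
  2: 51.7 km
  3: 28.2 km
  → nearest: 1 (12.9 km)

P→1; Q→1; R→1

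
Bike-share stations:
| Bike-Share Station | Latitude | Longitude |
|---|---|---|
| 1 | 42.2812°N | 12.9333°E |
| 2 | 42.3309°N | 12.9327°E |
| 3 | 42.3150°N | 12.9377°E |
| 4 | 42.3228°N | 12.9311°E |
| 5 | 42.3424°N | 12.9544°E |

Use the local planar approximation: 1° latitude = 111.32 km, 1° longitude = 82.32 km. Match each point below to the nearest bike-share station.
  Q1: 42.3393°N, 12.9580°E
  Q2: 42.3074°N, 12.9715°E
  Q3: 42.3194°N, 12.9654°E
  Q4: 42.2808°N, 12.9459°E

Q1→5; Q2→3; Q3→3; Q4→1

Q1 at 42.3393°N, 12.9580°E:
  1: √((-0.0581·111.32)² + (-0.0247·82.32)²) = √(41.831040 + 4.134325) = 6.7798 km
  2: √((-0.0084·111.32)² + (-0.0253·82.32)²) = √(0.874390 + 4.337623) = 2.2830 km
  3: √((-0.0243·111.32)² + (-0.0203·82.32)²) = √(7.317436 + 2.792562) = 3.1796 km
  4: √((-0.0165·111.32)² + (-0.0269·82.32)²) = √(3.373761 + 4.903603) = 2.8770 km
  5: √((0.0031·111.32)² + (-0.0036·82.32)²) = √(0.119088 + 0.087825) = 0.4549 km
  → nearest: 5 (0.4549 km)
Q2 at 42.3074°N, 12.9715°E:
  1: √((-0.0262·111.32)² + (-0.0382·82.32)²) = √(8.506462 + 9.888660) = 4.2890 km
  2: √((0.0235·111.32)² + (-0.0388·82.32)²) = √(6.843561 + 10.201738) = 4.1286 km
  3: √((0.0076·111.32)² + (-0.0338·82.32)²) = √(0.715770 + 7.741839) = 2.9082 km
  4: √((0.0154·111.32)² + (-0.0404·82.32)²) = √(2.938920 + 11.060467) = 3.7416 km
  5: √((0.0350·111.32)² + (-0.0171·82.32)²) = √(15.180374 + 1.981540) = 4.1427 km
  → nearest: 3 (2.9082 km)
Q3 at 42.3194°N, 12.9654°E:
  1: √((-0.0382·111.32)² + (-0.0321·82.32)²) = √(18.083110 + 6.982658) = 5.0066 km
  2: √((0.0115·111.32)² + (-0.0327·82.32)²) = √(1.638861 + 7.246132) = 2.9808 km
  3: √((-0.0044·111.32)² + (-0.0277·82.32)²) = √(0.239912 + 5.199604) = 2.3323 km
  4: √((0.0034·111.32)² + (-0.0343·82.32)²) = √(0.143253 + 7.972581) = 2.8488 km
  5: √((0.0230·111.32)² + (-0.0110·82.32)²) = √(6.555443 + 0.819966) = 2.7158 km
  → nearest: 3 (2.3323 km)
Q4 at 42.2808°N, 12.9459°E:
  1: √((0.0004·111.32)² + (-0.0126·82.32)²) = √(0.001983 + 1.075850) = 1.0382 km
  2: √((0.0501·111.32)² + (-0.0132·82.32)²) = √(31.104401 + 1.180752) = 5.6820 km
  3: √((0.0342·111.32)² + (-0.0082·82.32)²) = √(14.494345 + 0.455657) = 3.8665 km
  4: √((0.0420·111.32)² + (-0.0148·82.32)²) = √(21.859739 + 1.484343) = 4.8316 km
  5: √((0.0616·111.32)² + (0.0085·82.32)²) = √(47.022728 + 0.489608) = 6.8929 km
  → nearest: 1 (1.0382 km)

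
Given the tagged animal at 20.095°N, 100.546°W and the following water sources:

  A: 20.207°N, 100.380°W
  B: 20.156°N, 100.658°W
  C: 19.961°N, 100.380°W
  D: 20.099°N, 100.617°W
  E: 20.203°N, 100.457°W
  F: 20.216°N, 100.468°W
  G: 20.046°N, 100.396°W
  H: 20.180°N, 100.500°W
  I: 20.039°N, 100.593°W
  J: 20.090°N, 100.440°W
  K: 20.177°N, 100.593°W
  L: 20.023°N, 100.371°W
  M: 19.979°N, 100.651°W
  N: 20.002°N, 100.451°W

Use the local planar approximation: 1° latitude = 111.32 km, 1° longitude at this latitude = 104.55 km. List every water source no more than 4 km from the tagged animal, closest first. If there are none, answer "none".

Distances from 20.095°N, 100.546°W:
A: 21.369 km
B: 13.536 km
C: 22.885 km
D: 7.436 km
E: 15.203 km
F: 15.746 km
G: 16.604 km
H: 10.614 km
I: 7.938 km
J: 11.096 km
K: 10.367 km
L: 19.975 km
M: 16.949 km
N: 14.347 km
Threshold 4 km: none within range.

none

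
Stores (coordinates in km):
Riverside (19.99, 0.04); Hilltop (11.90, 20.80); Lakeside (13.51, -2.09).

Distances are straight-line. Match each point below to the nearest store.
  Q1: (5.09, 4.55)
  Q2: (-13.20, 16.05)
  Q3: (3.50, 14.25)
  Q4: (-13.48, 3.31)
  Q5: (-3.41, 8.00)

Q1→Lakeside; Q2→Hilltop; Q3→Hilltop; Q4→Lakeside; Q5→Lakeside

Q1 at (5.09, 4.55):
  Riverside: √((14.90)² + (-4.51)²) = √(222.0100 + 20.3401) = 15.57 km
  Hilltop: √((6.81)² + (16.25)²) = √(46.3761 + 264.0625) = 17.62 km
  Lakeside: √((8.42)² + (-6.64)²) = √(70.8964 + 44.0896) = 10.72 km
  → nearest: Lakeside (10.72 km)
Q2 at (-13.20, 16.05):
  Riverside: √((33.19)² + (-16.01)²) = √(1101.5761 + 256.3201) = 36.85 km
  Hilltop: √((25.10)² + (4.75)²) = √(630.0100 + 22.5625) = 25.55 km
  Lakeside: √((26.71)² + (-18.14)²) = √(713.4241 + 329.0596) = 32.29 km
  → nearest: Hilltop (25.55 km)
Q3 at (3.50, 14.25):
  Riverside: √((16.49)² + (-14.21)²) = √(271.9201 + 201.9241) = 21.77 km
  Hilltop: √((8.40)² + (6.55)²) = √(70.5600 + 42.9025) = 10.65 km
  Lakeside: √((10.01)² + (-16.34)²) = √(100.2001 + 266.9956) = 19.16 km
  → nearest: Hilltop (10.65 km)
Q4 at (-13.48, 3.31):
  Riverside: √((33.47)² + (-3.27)²) = √(1120.2409 + 10.6929) = 33.63 km
  Hilltop: √((25.38)² + (17.49)²) = √(644.1444 + 305.9001) = 30.82 km
  Lakeside: √((26.99)² + (-5.40)²) = √(728.4601 + 29.1600) = 27.52 km
  → nearest: Lakeside (27.52 km)
Q5 at (-3.41, 8.00):
  Riverside: √((23.40)² + (-7.96)²) = √(547.5600 + 63.3616) = 24.72 km
  Hilltop: √((15.31)² + (12.80)²) = √(234.3961 + 163.8400) = 19.96 km
  Lakeside: √((16.92)² + (-10.09)²) = √(286.2864 + 101.8081) = 19.70 km
  → nearest: Lakeside (19.70 km)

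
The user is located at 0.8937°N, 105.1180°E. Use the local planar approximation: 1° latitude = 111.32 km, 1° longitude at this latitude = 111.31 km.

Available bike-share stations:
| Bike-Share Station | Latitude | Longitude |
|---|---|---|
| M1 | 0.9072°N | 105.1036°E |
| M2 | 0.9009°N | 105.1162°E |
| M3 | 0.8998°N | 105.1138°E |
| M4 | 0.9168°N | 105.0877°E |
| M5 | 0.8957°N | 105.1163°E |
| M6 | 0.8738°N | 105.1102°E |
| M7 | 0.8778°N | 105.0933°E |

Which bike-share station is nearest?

M5

Distances from 0.8937°N, 105.1180°E:
M1: √((0.0135·111.32)² + (-0.0144·111.31)²) = √(2.258468 + 2.569173) = 2.1972 km
M2: √((0.0072·111.32)² + (-0.0018·111.31)²) = √(0.642409 + 0.040143) = 0.8262 km
M3: √((0.0061·111.32)² + (-0.0042·111.31)²) = √(0.461112 + 0.218558) = 0.8244 km
M4: √((0.0231·111.32)² + (-0.0303·111.31)²) = √(6.612571 + 11.375058) = 4.2412 km
M5: √((0.0020·111.32)² + (-0.0017·111.31)²) = √(0.049569 + 0.035807) = 0.2922 km
M6: √((-0.0199·111.32)² + (-0.0078·111.31)²) = √(4.907412 + 0.753802) = 2.3793 km
M7: √((-0.0159·111.32)² + (-0.0247·111.31)²) = √(3.132858 + 7.558964) = 3.2698 km
Minimum: M5 at 0.2922 km.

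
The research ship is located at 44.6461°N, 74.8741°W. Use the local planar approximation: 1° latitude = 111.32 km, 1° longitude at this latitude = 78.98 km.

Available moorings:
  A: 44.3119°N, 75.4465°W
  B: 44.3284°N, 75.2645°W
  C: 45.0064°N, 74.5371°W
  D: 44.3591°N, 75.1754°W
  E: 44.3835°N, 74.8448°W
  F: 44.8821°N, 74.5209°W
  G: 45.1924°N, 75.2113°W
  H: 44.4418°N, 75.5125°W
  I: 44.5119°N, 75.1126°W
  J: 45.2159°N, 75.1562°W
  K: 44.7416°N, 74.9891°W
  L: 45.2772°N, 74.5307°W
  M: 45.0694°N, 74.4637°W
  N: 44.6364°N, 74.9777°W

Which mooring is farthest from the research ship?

L

Distances from 44.6461°N, 74.8741°W:
A: √((-0.3342·111.32)² + (-0.5724·78.98)²) = √(1384.073923 + 2043.777007) = 58.5479 km
B: √((-0.3177·111.32)² + (-0.3904·78.98)²) = √(1250.779703 + 950.722729) = 46.9202 km
C: √((0.3603·111.32)² + (0.3370·78.98)²) = √(1608.699473 + 708.425296) = 48.1365 km
D: √((-0.2870·111.32)² + (-0.3013·78.98)²) = √(1020.728377 + 566.281693) = 39.8373 km
E: √((-0.2626·111.32)² + (0.0293·78.98)²) = √(854.546774 + 5.355124) = 29.3241 km
F: √((0.2360·111.32)² + (0.3532·78.98)²) = √(690.192763 + 778.172087) = 38.3192 km
G: √((0.5463·111.32)² + (-0.3372·78.98)²) = √(3698.356705 + 709.266407) = 66.3899 km
H: √((-0.2043·111.32)² + (-0.6384·78.98)²) = √(517.229312 + 2542.260300) = 55.3127 km
I: √((-0.1342·111.32)² + (-0.2385·78.98)²) = √(223.178023 + 354.822397) = 24.0416 km
J: √((0.5698·111.32)² + (-0.2821·78.98)²) = √(4023.382153 + 496.409897) = 67.2294 km
K: √((0.0955·111.32)² + (-0.1150·78.98)²) = √(113.019437 + 82.495439) = 13.9827 km
L: √((0.6311·111.32)² + (0.3434·78.98)²) = √(4935.631822 + 735.588347) = 75.3075 km
M: √((0.4233·111.32)² + (0.4104·78.98)²) = √(2220.459889 + 1050.627981) = 57.1934 km
N: √((-0.0097·111.32)² + (-0.1036·78.98)²) = √(1.165977 + 66.950491) = 8.2533 km
Maximum: L at 75.3075 km.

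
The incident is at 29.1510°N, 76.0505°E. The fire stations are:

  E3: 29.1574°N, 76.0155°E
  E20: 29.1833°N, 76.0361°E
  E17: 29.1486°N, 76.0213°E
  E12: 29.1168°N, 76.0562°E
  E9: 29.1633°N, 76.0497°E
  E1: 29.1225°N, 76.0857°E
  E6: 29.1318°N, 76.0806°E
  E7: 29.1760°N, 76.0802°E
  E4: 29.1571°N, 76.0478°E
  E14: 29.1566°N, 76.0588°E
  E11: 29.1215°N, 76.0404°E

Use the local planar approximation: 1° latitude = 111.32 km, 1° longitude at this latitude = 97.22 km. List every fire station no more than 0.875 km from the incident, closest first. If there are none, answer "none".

E4

Distances from 29.1510°N, 76.0505°E:
E3: √((0.0064·111.32)² + (-0.0350·97.22)²) = √(0.507582 + 11.578367) = 3.4765 km
E20: √((0.0323·111.32)² + (-0.0144·97.22)²) = √(12.928598 + 1.959910) = 3.8586 km
E17: √((-0.0024·111.32)² + (-0.0292·97.22)²) = √(0.071379 + 8.058922) = 2.8514 km
E12: √((-0.0342·111.32)² + (0.0057·97.22)²) = √(14.494345 + 0.307087) = 3.8473 km
E9: √((0.0123·111.32)² + (-0.0008·97.22)²) = √(1.874807 + 0.006049) = 1.3714 km
E1: √((-0.0285·111.32)² + (0.0352·97.22)²) = √(10.065518 + 11.711070) = 4.6665 km
E6: √((-0.0192·111.32)² + (0.0301·97.22)²) = √(4.568239 + 8.563360) = 3.6238 km
E7: √((0.0250·111.32)² + (0.0297·97.22)²) = √(7.745089 + 8.337275) = 4.0103 km
E4: √((0.0061·111.32)² + (-0.0027·97.22)²) = √(0.461112 + 0.068903) = 0.7280 km
E14: √((0.0056·111.32)² + (0.0083·97.22)²) = √(0.388618 + 0.651130) = 1.0197 km
E11: √((-0.0295·111.32)² + (-0.0101·97.22)²) = √(10.784262 + 0.964171) = 3.4276 km
Threshold 0.875 km: E4 (0.7280 km) is within range.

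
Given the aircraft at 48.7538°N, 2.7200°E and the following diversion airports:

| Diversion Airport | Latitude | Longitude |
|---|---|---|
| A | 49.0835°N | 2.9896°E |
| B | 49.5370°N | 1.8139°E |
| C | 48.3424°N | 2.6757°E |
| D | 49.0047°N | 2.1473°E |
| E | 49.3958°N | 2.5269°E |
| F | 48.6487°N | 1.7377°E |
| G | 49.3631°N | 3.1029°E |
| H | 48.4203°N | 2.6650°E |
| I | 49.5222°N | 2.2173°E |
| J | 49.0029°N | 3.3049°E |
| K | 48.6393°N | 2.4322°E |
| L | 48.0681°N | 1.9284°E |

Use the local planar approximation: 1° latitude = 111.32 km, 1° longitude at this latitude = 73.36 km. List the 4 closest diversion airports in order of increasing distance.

Distances from 48.7538°N, 2.7200°E:
A: 41.6919 km
B: 109.6350 km
C: 45.9122 km
D: 50.4501 km
E: 72.8578 km
F: 73.0051 km
G: 73.4136 km
H: 37.3438 km
I: 93.1493 km
J: 51.0888 km
K: 24.6622 km
L: 95.9110 km
Sorted: K (24.6622 km) < H (37.3438 km) < A (41.6919 km) < C (45.9122 km) < D (50.4501 km) < J (51.0888 km) < …

K, H, A, C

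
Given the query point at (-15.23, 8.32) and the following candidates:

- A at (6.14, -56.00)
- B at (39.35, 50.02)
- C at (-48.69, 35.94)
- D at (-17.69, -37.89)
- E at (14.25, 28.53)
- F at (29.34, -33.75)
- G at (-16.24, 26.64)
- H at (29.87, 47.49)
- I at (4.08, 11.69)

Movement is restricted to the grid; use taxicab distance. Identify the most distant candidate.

B

Distances from (-15.23, 8.32):
A: 85.69
B: 96.28
C: 61.08
D: 48.67
E: 49.69
F: 86.64
G: 19.33
H: 84.27
I: 22.68
Maximum: B at 96.28.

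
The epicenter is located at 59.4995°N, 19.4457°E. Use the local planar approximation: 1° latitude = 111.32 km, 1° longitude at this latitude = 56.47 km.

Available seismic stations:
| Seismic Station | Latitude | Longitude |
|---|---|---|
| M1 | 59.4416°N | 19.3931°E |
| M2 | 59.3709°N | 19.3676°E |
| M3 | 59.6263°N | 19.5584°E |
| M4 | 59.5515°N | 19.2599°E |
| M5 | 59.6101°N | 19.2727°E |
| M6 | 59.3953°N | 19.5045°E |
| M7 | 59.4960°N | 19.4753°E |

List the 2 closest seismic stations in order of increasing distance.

M7, M1

Distances from 59.4995°N, 19.4457°E:
M1: 7.0969 km
M2: 14.9797 km
M3: 15.4837 km
M4: 11.9830 km
M5: 15.7170 km
M6: 12.0654 km
M7: 1.7163 km
Sorted: M7 (1.7163 km) < M1 (7.0969 km) < M4 (11.9830 km) < M6 (12.0654 km) < …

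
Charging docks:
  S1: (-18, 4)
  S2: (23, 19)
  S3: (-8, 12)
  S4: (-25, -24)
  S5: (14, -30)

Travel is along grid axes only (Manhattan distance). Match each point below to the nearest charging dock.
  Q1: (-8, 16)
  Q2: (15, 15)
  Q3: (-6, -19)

Q1 at (-8, 16):
  S1: |-10| + |-12| = 10 + 12 = 22
  S2: |31| + |3| = 31 + 3 = 34
  S3: |0| + |-4| = 0 + 4 = 4
  S4: |-17| + |-40| = 17 + 40 = 57
  S5: |22| + |-46| = 22 + 46 = 68
  → nearest: S3 (4)
Q2 at (15, 15):
  S1: |-33| + |-11| = 33 + 11 = 44
  S2: |8| + |4| = 8 + 4 = 12
  S3: |-23| + |-3| = 23 + 3 = 26
  S4: |-40| + |-39| = 40 + 39 = 79
  S5: |-1| + |-45| = 1 + 45 = 46
  → nearest: S2 (12)
Q3 at (-6, -19):
  S1: |-12| + |23| = 12 + 23 = 35
  S2: |29| + |38| = 29 + 38 = 67
  S3: |-2| + |31| = 2 + 31 = 33
  S4: |-19| + |-5| = 19 + 5 = 24
  S5: |20| + |-11| = 20 + 11 = 31
  → nearest: S4 (24)

Q1→S3; Q2→S2; Q3→S4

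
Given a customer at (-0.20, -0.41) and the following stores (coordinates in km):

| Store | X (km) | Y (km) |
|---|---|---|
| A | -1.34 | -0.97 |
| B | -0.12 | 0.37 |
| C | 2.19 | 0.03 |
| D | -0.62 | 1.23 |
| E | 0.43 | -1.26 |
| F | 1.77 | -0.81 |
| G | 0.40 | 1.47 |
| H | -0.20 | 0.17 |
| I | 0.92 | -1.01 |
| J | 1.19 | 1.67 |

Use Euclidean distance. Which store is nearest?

H

Distances from (-0.20, -0.41):
A: √((-1.14)² + (-0.56)²) = √(1.29960 + 0.31360) = 1.270 km
B: √((0.08)² + (0.78)²) = √(0.00640 + 0.60840) = 0.784 km
C: √((2.39)² + (0.44)²) = √(5.71210 + 0.19360) = 2.430 km
D: √((-0.42)² + (1.64)²) = √(0.17640 + 2.68960) = 1.693 km
E: √((0.63)² + (-0.85)²) = √(0.39690 + 0.72250) = 1.058 km
F: √((1.97)² + (-0.40)²) = √(3.88090 + 0.16000) = 2.010 km
G: √((0.60)² + (1.88)²) = √(0.36000 + 3.53440) = 1.973 km
H: √((0.00)² + (0.58)²) = √(0.00000 + 0.33640) = 0.580 km
I: √((1.12)² + (-0.60)²) = √(1.25440 + 0.36000) = 1.271 km
J: √((1.39)² + (2.08)²) = √(1.93210 + 4.32640) = 2.502 km
Minimum: H at 0.580 km.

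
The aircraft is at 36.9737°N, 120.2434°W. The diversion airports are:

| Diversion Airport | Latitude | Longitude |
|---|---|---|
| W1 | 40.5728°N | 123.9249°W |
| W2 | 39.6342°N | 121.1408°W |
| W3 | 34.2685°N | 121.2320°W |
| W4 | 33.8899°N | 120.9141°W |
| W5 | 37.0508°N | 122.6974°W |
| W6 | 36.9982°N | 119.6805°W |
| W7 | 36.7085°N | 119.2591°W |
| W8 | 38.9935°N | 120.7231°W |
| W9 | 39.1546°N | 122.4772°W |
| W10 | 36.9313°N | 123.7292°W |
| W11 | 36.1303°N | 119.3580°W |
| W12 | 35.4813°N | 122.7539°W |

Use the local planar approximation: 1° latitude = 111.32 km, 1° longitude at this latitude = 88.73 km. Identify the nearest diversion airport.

Distances from 36.9737°N, 120.2434°W:
W1: √((3.5991·111.32)² + (-3.6815·88.73)²) = √(160521.874459 + 106706.425674) = 516.9413 km
W2: √((2.6605·111.32)² + (-0.8974·88.73)²) = √(87714.808962 + 6340.347970) = 306.6841 km
W3: √((-2.7052·111.32)² + (-0.9886·88.73)²) = √(90687.024538 + 7694.531383) = 313.6583 km
W4: √((-3.0838·111.32)² + (-0.6707·88.73)²) = √(117847.073875 + 3541.584235) = 348.4088 km
W5: √((0.0771·111.32)² + (-2.4540·88.73)²) = √(73.663975 + 47412.196953) = 217.9125 km
W6: √((0.0245·111.32)² + (0.5629·88.73)²) = √(7.438383 + 2494.614603) = 50.0205 km
W7: √((-0.2652·111.32)² + (0.9843·88.73)²) = √(871.552263 + 7627.740914) = 92.1916 km
W8: √((2.0198·111.32)² + (-0.4797·88.73)²) = √(50554.885494 + 1811.675453) = 228.8374 km
W9: √((2.1809·111.32)² + (-2.2338·88.73)²) = √(58941.054346 + 39285.251359) = 313.4108 km
W10: √((-0.0424·111.32)² + (-3.4858·88.73)²) = √(22.278098 + 95663.418057) = 309.3310 km
W11: √((-0.8434·111.32)² + (0.8854·88.73)²) = √(8814.822848 + 6171.915881) = 122.4203 km
W12: √((-1.4924·111.32)² + (-2.5105·88.73)²) = √(27600.495323 + 49620.531802) = 277.8867 km
Minimum: W6 at 50.0205 km.

W6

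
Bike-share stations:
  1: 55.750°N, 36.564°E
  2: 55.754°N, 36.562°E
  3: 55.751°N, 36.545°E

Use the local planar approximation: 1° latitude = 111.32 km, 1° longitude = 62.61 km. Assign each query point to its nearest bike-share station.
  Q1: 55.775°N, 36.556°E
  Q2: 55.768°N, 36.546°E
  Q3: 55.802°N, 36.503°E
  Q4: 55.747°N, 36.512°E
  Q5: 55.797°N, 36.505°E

Q1 at 55.775°N, 36.556°E:
  1: √((-0.025·111.32)² + (0.008·62.61)²) = √(7.74509 + 0.25088) = 2.828 km
  2: √((-0.021·111.32)² + (0.006·62.61)²) = √(5.46493 + 0.14112) = 2.368 km
  3: √((-0.024·111.32)² + (-0.011·62.61)²) = √(7.13787 + 0.47432) = 2.759 km
  → nearest: 2 (2.368 km)
Q2 at 55.768°N, 36.546°E:
  1: √((-0.018·111.32)² + (0.018·62.61)²) = √(4.01505 + 1.27008) = 2.299 km
  2: √((-0.014·111.32)² + (0.016·62.61)²) = √(2.42886 + 1.00352) = 1.853 km
  3: √((-0.017·111.32)² + (-0.001·62.61)²) = √(3.58133 + 0.00392) = 1.893 km
  → nearest: 2 (1.853 km)
Q3 at 55.802°N, 36.503°E:
  1: √((-0.052·111.32)² + (0.061·62.61)²) = √(33.50835 + 14.58637) = 6.935 km
  2: √((-0.048·111.32)² + (0.059·62.61)²) = √(28.55150 + 13.64556) = 6.496 km
  3: √((-0.051·111.32)² + (0.042·62.61)²) = √(32.23196 + 6.91490) = 6.257 km
  → nearest: 3 (6.257 km)
Q4 at 55.747°N, 36.512°E:
  1: √((0.003·111.32)² + (0.052·62.61)²) = √(0.11153 + 10.59971) = 3.273 km
  2: √((0.007·111.32)² + (0.050·62.61)²) = √(0.60721 + 9.80003) = 3.226 km
  3: √((0.004·111.32)² + (0.033·62.61)²) = √(0.19827 + 4.26889) = 2.114 km
  → nearest: 3 (2.114 km)
Q5 at 55.797°N, 36.505°E:
  1: √((-0.047·111.32)² + (0.059·62.61)²) = √(27.37424 + 13.64556) = 6.405 km
  2: √((-0.043·111.32)² + (0.057·62.61)²) = √(22.91307 + 12.73612) = 5.971 km
  3: √((-0.046·111.32)² + (0.040·62.61)²) = √(26.22177 + 6.27202) = 5.700 km
  → nearest: 3 (5.700 km)

Q1→2; Q2→2; Q3→3; Q4→3; Q5→3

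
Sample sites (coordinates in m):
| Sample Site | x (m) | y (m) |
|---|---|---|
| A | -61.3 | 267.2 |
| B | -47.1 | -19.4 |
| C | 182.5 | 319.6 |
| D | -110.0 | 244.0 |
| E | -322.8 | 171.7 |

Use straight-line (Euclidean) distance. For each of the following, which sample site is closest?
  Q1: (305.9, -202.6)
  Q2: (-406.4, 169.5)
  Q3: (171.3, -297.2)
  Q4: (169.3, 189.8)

Q1→B; Q2→E; Q3→B; Q4→C

Q1 at (305.9, -202.6):
  A: √((-367.2)² + (469.8)²) = √(134835.840 + 220712.040) = 596.3 m
  B: √((-353.0)² + (183.2)²) = √(124609.000 + 33562.240) = 397.7 m
  C: √((-123.4)² + (522.2)²) = √(15227.560 + 272692.840) = 536.6 m
  D: √((-415.9)² + (446.6)²) = √(172972.810 + 199451.560) = 610.3 m
  E: √((-628.7)² + (374.3)²) = √(395263.690 + 140100.490) = 731.7 m
  → nearest: B (397.7 m)
Q2 at (-406.4, 169.5):
  A: √((345.1)² + (97.7)²) = √(119094.010 + 9545.290) = 358.7 m
  B: √((359.3)² + (-188.9)²) = √(129096.490 + 35683.210) = 405.9 m
  C: √((588.9)² + (150.1)²) = √(346803.210 + 22530.010) = 607.7 m
  D: √((296.4)² + (74.5)²) = √(87852.960 + 5550.250) = 305.6 m
  E: √((83.6)² + (2.2)²) = √(6988.960 + 4.840) = 83.6 m
  → nearest: E (83.6 m)
Q3 at (171.3, -297.2):
  A: √((-232.6)² + (564.4)²) = √(54102.760 + 318547.360) = 610.5 m
  B: √((-218.4)² + (277.8)²) = √(47698.560 + 77172.840) = 353.4 m
  C: √((11.2)² + (616.8)²) = √(125.440 + 380442.240) = 616.9 m
  D: √((-281.3)² + (541.2)²) = √(79129.690 + 292897.440) = 609.9 m
  E: √((-494.1)² + (468.9)²) = √(244134.810 + 219867.210) = 681.2 m
  → nearest: B (353.4 m)
Q4 at (169.3, 189.8):
  A: √((-230.6)² + (77.4)²) = √(53176.360 + 5990.760) = 243.2 m
  B: √((-216.4)² + (-209.2)²) = √(46828.960 + 43764.640) = 301.0 m
  C: √((13.2)² + (129.8)²) = √(174.240 + 16848.040) = 130.5 m
  D: √((-279.3)² + (54.2)²) = √(78008.490 + 2937.640) = 284.5 m
  E: √((-492.1)² + (-18.1)²) = √(242162.410 + 327.610) = 492.4 m
  → nearest: C (130.5 m)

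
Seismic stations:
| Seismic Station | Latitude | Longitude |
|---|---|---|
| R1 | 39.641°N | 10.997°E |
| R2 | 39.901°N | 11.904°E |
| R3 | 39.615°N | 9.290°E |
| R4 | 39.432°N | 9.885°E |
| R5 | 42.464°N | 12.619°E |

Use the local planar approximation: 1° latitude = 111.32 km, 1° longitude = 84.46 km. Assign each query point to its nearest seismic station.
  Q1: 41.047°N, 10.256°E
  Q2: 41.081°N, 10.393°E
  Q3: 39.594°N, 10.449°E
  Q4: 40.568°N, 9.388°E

Q1 at 41.047°N, 10.256°E:
  R1: 168.565 km
  R2: 188.809 km
  R3: 179.076 km
  R4: 182.492 km
  R5: 254.389 km
  → nearest: R1 (168.565 km)
Q2 at 41.081°N, 10.393°E:
  R1: 168.222 km
  R2: 183.143 km
  R3: 187.913 km
  R4: 188.514 km
  R5: 243.001 km
  → nearest: R1 (168.222 km)
Q3 at 39.594°N, 10.449°E:
  R1: 46.579 km
  R2: 127.553 km
  R3: 97.917 km
  R4: 50.935 km
  R5: 368.326 km
  → nearest: R1 (46.579 km)
Q4 at 40.568°N, 9.388°E:
  R1: 170.636 km
  R2: 225.100 km
  R3: 106.410 km
  R4: 133.244 km
  R5: 344.988 km
  → nearest: R3 (106.410 km)

Q1→R1; Q2→R1; Q3→R1; Q4→R3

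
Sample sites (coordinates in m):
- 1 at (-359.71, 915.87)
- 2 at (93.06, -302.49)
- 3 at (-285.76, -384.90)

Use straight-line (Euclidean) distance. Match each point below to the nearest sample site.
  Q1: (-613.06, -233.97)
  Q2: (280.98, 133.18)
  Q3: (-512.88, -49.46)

Q1 at (-613.06, -233.97):
  1: 1177.42 m
  2: 709.44 m
  3: 360.42 m
  → nearest: 3 (360.42 m)
Q2 at (280.98, 133.18):
  1: 1011.48 m
  2: 474.47 m
  3: 767.85 m
  → nearest: 2 (474.47 m)
Q3 at (-512.88, -49.46):
  1: 977.41 m
  2: 656.65 m
  3: 405.10 m
  → nearest: 3 (405.10 m)

Q1→3; Q2→2; Q3→3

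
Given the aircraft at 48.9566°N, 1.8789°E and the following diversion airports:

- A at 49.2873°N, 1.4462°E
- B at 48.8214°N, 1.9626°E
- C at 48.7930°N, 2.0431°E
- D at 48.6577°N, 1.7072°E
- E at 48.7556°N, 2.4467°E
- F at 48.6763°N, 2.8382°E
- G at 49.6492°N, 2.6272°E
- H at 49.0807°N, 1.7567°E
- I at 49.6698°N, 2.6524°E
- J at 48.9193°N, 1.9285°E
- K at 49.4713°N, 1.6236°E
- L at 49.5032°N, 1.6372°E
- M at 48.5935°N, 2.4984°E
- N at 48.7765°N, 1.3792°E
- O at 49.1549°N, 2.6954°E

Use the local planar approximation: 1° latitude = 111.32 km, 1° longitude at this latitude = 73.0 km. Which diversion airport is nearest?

J

Distances from 48.9566°N, 1.8789°E:
A: 48.5075 km
B: 16.2435 km
C: 21.8026 km
D: 35.5560 km
E: 47.1032 km
F: 76.6660 km
G: 94.4904 km
H: 16.4446 km
I: 97.4252 km
J: 5.5092 km
K: 60.2512 km
L: 63.3540 km
M: 60.6545 km
N: 41.6246 km
O: 63.5609 km
Minimum: J at 5.5092 km.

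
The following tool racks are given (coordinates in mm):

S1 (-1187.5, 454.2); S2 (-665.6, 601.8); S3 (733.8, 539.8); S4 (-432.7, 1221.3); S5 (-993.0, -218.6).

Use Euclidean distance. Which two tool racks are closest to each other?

S1 and S2

Pairwise distances:
S1–S2: 542.4 mm
S2–S4: 661.8 mm
S1–S5: 700.3 mm
S2–S5: 883.3 mm
S1–S4: 1076.2 mm
S3–S4: 1351.0 mm
S2–S3: 1400.8 mm
S4–S5: 1545.1 mm
S3–S5: 1886.0 mm
S1–S3: 1923.2 mm
Closest pair: S1–S2 at 542.4 mm.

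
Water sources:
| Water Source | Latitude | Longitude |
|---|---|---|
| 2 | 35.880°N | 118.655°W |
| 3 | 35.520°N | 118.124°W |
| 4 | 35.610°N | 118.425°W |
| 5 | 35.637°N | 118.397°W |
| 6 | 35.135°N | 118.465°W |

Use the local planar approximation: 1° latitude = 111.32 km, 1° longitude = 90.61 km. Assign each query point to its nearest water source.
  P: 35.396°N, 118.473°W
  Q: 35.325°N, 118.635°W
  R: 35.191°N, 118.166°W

P at 35.396°N, 118.473°W:
  2: 56.346 km
  3: 34.504 km
  4: 24.216 km
  5: 27.698 km
  6: 29.064 km
  → nearest: 4 (24.216 km)
Q at 35.325°N, 118.635°W:
  2: 61.809 km
  3: 51.138 km
  4: 36.995 km
  5: 40.882 km
  6: 26.165 km
  → nearest: 6 (26.165 km)
R at 35.191°N, 118.166°W:
  2: 88.578 km
  3: 36.821 km
  4: 52.214 km
  5: 53.880 km
  6: 27.800 km
  → nearest: 6 (27.800 km)

P→4; Q→6; R→6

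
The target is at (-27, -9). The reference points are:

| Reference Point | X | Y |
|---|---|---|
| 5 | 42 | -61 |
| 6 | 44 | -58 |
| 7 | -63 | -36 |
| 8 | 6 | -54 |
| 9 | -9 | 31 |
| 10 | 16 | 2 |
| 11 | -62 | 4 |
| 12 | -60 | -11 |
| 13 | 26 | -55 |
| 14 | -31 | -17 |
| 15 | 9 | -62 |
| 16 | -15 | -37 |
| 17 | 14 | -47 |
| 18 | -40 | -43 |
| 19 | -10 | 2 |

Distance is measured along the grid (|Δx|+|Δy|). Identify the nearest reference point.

14

Distances from (-27, -9):
5: 121
6: 120
7: 63
8: 78
9: 58
10: 54
11: 48
12: 35
13: 99
14: 12
15: 89
16: 40
17: 79
18: 47
19: 28
Minimum: 14 at 12.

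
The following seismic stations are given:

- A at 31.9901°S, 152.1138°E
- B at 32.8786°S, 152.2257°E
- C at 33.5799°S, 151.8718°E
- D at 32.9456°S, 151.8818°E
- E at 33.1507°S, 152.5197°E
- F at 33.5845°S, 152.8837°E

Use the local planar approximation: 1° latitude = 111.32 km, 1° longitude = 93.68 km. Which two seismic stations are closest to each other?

Pairwise distances:
A–B: 99.4618 km
A–C: 178.4227 km
A–D: 108.5640 km
A–E: 134.6774 km
A–F: 191.5832 km
B–C: 84.8167 km
B–D: 33.0686 km
B–E: 40.9396 km
B–F: 99.8730 km
C–D: 70.6165 km
C–E: 77.2445 km
C–F: 94.7962 km
D–E: 63.9716 km
D–F: 117.7612 km
E–F: 59.1165 km
Closest pair: B–D at 33.0686 km.

B and D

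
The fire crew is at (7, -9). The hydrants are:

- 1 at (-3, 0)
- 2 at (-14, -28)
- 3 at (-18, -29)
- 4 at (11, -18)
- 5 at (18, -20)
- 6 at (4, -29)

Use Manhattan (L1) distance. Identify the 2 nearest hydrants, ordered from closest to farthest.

4, 1

Distances from (7, -9):
1: |-10| + |9| = 10 + 9 = 19
2: |-21| + |-19| = 21 + 19 = 40
3: |-25| + |-20| = 25 + 20 = 45
4: |4| + |-9| = 4 + 9 = 13
5: |11| + |-11| = 11 + 11 = 22
6: |-3| + |-20| = 3 + 20 = 23
Sorted: 4 (13) < 1 (19) < 5 (22) < 6 (23) < …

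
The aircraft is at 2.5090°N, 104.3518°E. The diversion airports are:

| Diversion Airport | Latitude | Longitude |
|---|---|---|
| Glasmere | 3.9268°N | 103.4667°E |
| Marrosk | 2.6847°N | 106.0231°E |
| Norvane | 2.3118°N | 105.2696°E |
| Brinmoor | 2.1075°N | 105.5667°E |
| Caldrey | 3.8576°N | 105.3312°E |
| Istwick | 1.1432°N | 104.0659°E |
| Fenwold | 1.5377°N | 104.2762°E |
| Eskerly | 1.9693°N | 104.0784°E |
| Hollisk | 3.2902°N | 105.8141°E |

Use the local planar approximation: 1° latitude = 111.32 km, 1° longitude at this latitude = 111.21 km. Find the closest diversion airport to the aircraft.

Eskerly

Distances from 2.5090°N, 104.3518°E:
Glasmere: √((1.4178·111.32)² + (-0.8851·111.21)²) = √(24910.149808 + 9688.852915) = 186.0081 km
Marrosk: √((0.1757·111.32)² + (1.6713·111.21)²) = √(382.551508 + 34545.899707) = 186.8915 km
Norvane: √((-0.1972·111.32)² + (0.9178·111.21)²) = √(481.903651 + 10417.986449) = 104.4025 km
Brinmoor: √((-0.4015·111.32)² + (1.2149·111.21)²) = √(1997.641237 + 18254.449717) = 142.3098 km
Caldrey: √((1.3486·111.32)² + (0.9794·111.21)²) = √(22537.861514 + 11863.364681) = 185.4757 km
Istwick: √((-1.3658·111.32)² + (-0.2859·111.21)²) = √(23116.421893 + 1010.918146) = 155.3298 km
Fenwold: √((-0.9713·111.32)² + (-0.0756·111.21)²) = √(11691.040710 + 70.685653) = 108.4515 km
Eskerly: √((-0.5397·111.32)² + (-0.2734·111.21)²) = √(3609.534785 + 924.452714) = 67.3349 km
Hollisk: √((0.7812·111.32)² + (1.4623·111.21)²) = √(7562.595371 + 26446.039453) = 184.4143 km
Minimum: Eskerly at 67.3349 km.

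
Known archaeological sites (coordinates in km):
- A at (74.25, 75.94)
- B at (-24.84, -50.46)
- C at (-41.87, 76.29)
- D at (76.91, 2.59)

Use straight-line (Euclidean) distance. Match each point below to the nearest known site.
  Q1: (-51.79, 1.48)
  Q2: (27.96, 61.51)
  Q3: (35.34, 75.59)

Q1 at (-51.79, 1.48):
  A: 146.39 km
  B: 58.52 km
  C: 75.46 km
  D: 128.70 km
  → nearest: B (58.52 km)
Q2 at (27.96, 61.51):
  A: 48.49 km
  B: 123.79 km
  C: 71.38 km
  D: 76.60 km
  → nearest: A (48.49 km)
Q3 at (35.34, 75.59):
  A: 38.91 km
  B: 139.68 km
  C: 77.21 km
  D: 84.01 km
  → nearest: A (38.91 km)

Q1→B; Q2→A; Q3→A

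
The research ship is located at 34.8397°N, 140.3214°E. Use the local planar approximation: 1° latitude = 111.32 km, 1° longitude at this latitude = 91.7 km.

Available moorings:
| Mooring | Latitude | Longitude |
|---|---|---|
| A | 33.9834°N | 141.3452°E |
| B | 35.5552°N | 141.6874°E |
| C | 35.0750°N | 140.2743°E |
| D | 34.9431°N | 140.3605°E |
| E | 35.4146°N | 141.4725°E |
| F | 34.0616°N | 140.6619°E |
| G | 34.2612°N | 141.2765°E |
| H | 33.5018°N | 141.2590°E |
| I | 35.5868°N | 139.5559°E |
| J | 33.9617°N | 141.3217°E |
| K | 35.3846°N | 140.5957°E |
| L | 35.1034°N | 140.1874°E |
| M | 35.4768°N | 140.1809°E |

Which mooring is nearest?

D

Distances from 34.8397°N, 140.3214°E:
A: 133.7926 km
B: 148.4407 km
C: 26.5473 km
D: 12.0560 km
E: 123.4414 km
F: 92.0740 km
G: 108.7102 km
H: 171.9705 km
I: 108.8315 km
J: 134.0404 km
K: 65.6667 km
L: 31.8231 km
M: 72.0827 km
Minimum: D at 12.0560 km.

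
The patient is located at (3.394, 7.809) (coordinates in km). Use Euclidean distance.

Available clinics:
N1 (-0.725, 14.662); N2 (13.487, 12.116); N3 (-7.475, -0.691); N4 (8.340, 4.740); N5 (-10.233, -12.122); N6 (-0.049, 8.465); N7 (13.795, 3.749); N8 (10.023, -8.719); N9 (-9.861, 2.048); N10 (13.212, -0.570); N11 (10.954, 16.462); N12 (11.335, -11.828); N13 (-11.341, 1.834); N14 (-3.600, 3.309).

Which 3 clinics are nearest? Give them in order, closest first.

N6, N4, N1

Distances from (3.394, 7.809):
N1: 7.996 km
N2: 10.974 km
N3: 13.798 km
N4: 5.821 km
N5: 24.144 km
N6: 3.505 km
N7: 11.165 km
N8: 17.808 km
N9: 14.453 km
N10: 12.907 km
N11: 11.490 km
N12: 21.182 km
N13: 15.900 km
N14: 8.317 km
Sorted: N6 (3.505 km) < N4 (5.821 km) < N1 (7.996 km) < N14 (8.317 km) < N2 (10.974 km) < …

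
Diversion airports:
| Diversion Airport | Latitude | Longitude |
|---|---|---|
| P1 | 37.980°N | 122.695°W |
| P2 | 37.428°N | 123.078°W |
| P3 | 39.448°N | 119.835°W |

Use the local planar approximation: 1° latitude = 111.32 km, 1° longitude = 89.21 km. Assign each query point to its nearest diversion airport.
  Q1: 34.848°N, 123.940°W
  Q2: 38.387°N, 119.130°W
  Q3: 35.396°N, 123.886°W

Q1→P2; Q2→P3; Q3→P2

Q1 at 34.848°N, 123.940°W:
  P1: 365.917 km
  P2: 297.322 km
  P3: 629.544 km
  → nearest: P2 (297.322 km)
Q2 at 38.387°N, 119.130°W:
  P1: 321.245 km
  P2: 368.025 km
  P3: 133.812 km
  → nearest: P3 (133.812 km)
Q3 at 35.396°N, 123.886°W:
  P1: 306.646 km
  P2: 237.409 km
  P3: 577.984 km
  → nearest: P2 (237.409 km)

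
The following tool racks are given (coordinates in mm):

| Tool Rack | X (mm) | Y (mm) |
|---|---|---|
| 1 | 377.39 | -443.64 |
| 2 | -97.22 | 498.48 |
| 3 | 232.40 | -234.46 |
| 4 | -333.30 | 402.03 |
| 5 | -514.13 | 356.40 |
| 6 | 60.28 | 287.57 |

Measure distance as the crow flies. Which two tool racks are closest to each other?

4 and 5

Pairwise distances:
1–2: 1054.91 mm
1–3: 254.52 mm
1–4: 1104.64 mm
1–5: 1197.86 mm
1–6: 797.01 mm
2–3: 803.65 mm
2–4: 255.02 mm
2–5: 440.46 mm
2–6: 263.23 mm
3–4: 851.55 mm
3–5: 952.06 mm
3–6: 549.67 mm
4–5: 186.50 mm
4–6: 409.89 mm
5–6: 578.52 mm
Closest pair: 4–5 at 186.50 mm.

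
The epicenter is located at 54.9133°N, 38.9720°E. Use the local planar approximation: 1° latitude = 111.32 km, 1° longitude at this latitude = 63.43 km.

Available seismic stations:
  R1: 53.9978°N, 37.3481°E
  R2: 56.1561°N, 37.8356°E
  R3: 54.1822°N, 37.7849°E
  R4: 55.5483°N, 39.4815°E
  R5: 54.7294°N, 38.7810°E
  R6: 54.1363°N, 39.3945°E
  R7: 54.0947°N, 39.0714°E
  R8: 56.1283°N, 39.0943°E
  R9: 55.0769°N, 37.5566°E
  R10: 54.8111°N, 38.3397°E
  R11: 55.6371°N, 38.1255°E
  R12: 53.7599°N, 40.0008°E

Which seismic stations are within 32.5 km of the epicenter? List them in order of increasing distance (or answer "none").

Distances from 54.9133°N, 38.9720°E:
R1: 144.9006 km
R2: 156.0003 km
R3: 110.8758 km
R4: 77.7255 km
R5: 23.7880 km
R6: 90.5521 km
R7: 91.3444 km
R8: 135.4761 km
R9: 91.6074 km
R10: 41.6892 km
R11: 96.8249 km
R12: 144.0281 km
Threshold 32.5 km: R5 (23.7880 km) is within range.

R5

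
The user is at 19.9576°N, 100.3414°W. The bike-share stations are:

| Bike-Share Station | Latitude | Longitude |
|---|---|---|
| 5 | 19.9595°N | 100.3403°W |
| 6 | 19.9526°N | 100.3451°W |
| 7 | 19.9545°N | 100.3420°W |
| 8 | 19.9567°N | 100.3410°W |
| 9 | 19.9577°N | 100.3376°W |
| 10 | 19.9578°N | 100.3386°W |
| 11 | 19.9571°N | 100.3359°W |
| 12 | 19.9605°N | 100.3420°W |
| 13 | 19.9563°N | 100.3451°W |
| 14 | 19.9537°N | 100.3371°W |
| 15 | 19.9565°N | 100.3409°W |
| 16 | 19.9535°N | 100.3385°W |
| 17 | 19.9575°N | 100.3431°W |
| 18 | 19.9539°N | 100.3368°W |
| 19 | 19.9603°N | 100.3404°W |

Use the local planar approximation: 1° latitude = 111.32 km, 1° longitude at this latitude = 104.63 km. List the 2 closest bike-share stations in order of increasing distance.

8, 15

Distances from 19.9576°N, 100.3414°W:
5: √((0.0019·111.32)² + (0.0011·104.63)²) = √(0.044736 + 0.013246) = 0.2408 km
6: √((-0.0050·111.32)² + (-0.0037·104.63)²) = √(0.309804 + 0.149870) = 0.6780 km
7: √((-0.0031·111.32)² + (-0.0006·104.63)²) = √(0.119088 + 0.003941) = 0.3508 km
8: √((-0.0009·111.32)² + (0.0004·104.63)²) = √(0.010038 + 0.001752) = 0.1086 km
9: √((0.0001·111.32)² + (0.0038·104.63)²) = √(0.000124 + 0.158081) = 0.3977 km
10: √((0.0002·111.32)² + (0.0028·104.63)²) = √(0.000496 + 0.085828) = 0.2938 km
11: √((-0.0005·111.32)² + (0.0055·104.63)²) = √(0.003098 + 0.331160) = 0.5782 km
12: √((0.0029·111.32)² + (-0.0006·104.63)²) = √(0.104218 + 0.003941) = 0.3289 km
13: √((-0.0013·111.32)² + (-0.0037·104.63)²) = √(0.020943 + 0.149870) = 0.4133 km
14: √((-0.0039·111.32)² + (0.0043·104.63)²) = √(0.188484 + 0.202418) = 0.6252 km
15: √((-0.0011·111.32)² + (0.0005·104.63)²) = √(0.014994 + 0.002737) = 0.1332 km
16: √((-0.0041·111.32)² + (0.0029·104.63)²) = √(0.208312 + 0.092068) = 0.5481 km
17: √((-0.0001·111.32)² + (-0.0017·104.63)²) = √(0.000124 + 0.031638) = 0.1782 km
18: √((-0.0037·111.32)² + (0.0046·104.63)²) = √(0.169648 + 0.231648) = 0.6335 km
19: √((0.0027·111.32)² + (0.0010·104.63)²) = √(0.090339 + 0.010947) = 0.3183 km
Sorted: 8 (0.1086 km) < 15 (0.1332 km) < 17 (0.1782 km) < 5 (0.2408 km) < …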